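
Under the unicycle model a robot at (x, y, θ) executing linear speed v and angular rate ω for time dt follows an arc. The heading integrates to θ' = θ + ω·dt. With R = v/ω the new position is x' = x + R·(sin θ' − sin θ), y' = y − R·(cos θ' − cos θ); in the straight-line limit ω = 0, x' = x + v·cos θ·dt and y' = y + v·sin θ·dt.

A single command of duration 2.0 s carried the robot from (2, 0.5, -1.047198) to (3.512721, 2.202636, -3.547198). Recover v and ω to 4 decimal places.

v = -1.5000, ω = -1.2500

Δθ = -3.547198 − -1.047198 = -2.500000
ω = Δθ/dt = -2.500000/2.0 = -1.2500
R = −Δy/(cos θ' − cos θ) = 1.2000
v = R·ω = 1.2000·-1.2500 = -1.5000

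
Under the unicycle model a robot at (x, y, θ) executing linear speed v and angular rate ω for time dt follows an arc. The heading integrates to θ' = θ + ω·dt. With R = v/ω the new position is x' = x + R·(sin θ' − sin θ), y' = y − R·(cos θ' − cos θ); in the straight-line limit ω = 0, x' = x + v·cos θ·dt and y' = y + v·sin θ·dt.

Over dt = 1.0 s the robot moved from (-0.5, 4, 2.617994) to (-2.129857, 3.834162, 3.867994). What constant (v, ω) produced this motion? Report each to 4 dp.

v = 1.7500, ω = 1.2500

Δθ = 3.867994 − 2.617994 = 1.250000
ω = Δθ/dt = 1.250000/1.0 = 1.2500
R = Δx/(sin θ' − sin θ) = 1.4000
v = R·ω = 1.4000·1.2500 = 1.7500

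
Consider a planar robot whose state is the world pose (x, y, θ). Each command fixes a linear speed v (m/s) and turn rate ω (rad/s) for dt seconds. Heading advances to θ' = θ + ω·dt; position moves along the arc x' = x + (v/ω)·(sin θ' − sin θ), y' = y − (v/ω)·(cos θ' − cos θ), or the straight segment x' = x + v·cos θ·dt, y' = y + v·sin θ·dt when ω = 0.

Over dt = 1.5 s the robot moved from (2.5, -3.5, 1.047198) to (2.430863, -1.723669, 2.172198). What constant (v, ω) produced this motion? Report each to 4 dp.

Δθ = 2.172198 − 1.047198 = 1.125000
ω = Δθ/dt = 1.125000/1.5 = 0.7500
R = −Δy/(cos θ' − cos θ) = 1.6667
v = R·ω = 1.6667·0.7500 = 1.2500

v = 1.2500, ω = 0.7500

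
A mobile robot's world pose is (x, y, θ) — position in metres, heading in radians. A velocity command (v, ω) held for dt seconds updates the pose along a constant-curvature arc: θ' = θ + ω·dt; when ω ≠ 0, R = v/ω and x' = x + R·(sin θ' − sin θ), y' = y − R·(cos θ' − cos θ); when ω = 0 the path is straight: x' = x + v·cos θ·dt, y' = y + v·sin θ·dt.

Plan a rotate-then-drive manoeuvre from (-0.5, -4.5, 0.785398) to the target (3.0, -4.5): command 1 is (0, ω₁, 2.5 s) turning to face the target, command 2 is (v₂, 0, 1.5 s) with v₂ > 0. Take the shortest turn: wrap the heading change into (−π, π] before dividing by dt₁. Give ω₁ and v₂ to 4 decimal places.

heading to target = atan2(-4.5−-4.5, 3−-0.5) = 0.0000
Δθ = wrap(0.0000 − 0.7854) = -0.7854; ω₁ = Δθ/dt₁ = -0.3142
distance = √((3−-0.5)² + (-4.5−-4.5)²) = 3.5000; v₂ = distance/dt₂ = 2.3333

ω₁ = -0.3142, v₂ = 2.3333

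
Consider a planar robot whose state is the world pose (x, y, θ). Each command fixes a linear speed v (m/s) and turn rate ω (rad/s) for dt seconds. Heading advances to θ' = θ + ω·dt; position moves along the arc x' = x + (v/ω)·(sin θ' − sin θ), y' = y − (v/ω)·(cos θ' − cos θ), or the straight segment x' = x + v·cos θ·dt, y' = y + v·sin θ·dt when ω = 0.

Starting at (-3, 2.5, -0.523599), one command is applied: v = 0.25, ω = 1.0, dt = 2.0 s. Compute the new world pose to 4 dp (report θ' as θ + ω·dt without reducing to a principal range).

(-2.6261, 2.6929, 1.4764)

θ' = -0.5236 + 1.0·2.0 = 1.4764
R = v/ω = 0.25/1.0 = 0.2500
x' = -3 + 0.2500·(sin 1.4764 − sin -0.5236) = -2.6261
y' = 2.5 − 0.2500·(cos 1.4764 − cos -0.5236) = 2.6929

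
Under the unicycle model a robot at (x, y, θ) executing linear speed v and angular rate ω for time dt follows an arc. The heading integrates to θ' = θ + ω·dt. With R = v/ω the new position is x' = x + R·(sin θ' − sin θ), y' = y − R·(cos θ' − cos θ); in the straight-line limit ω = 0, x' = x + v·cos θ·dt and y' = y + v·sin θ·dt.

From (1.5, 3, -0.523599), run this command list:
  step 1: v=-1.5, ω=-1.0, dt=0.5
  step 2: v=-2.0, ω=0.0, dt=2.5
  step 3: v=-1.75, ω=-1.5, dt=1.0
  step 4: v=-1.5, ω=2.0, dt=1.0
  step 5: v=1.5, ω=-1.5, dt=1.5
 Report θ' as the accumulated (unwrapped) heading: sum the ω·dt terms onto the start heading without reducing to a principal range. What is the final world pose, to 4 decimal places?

step 1: θ'=-1.0236 (R=1.5000) → pose (0.9690, 3.5186, -1.0236)
step 2: θ'=-1.0236 (straight) → pose (-1.6325, 7.7885, -1.0236)
step 3: θ'=-2.5236 (R=1.1667) → pose (-1.3121, 9.3464, -2.5236)
step 4: θ'=-0.5236 (R=-0.7500) → pose (-1.3717, 10.6072, -0.5236)
step 5: θ'=-2.7736 (R=-1.0000) → pose (-1.5119, 8.8081, -2.7736)

(-1.5119, 8.8081, -2.7736)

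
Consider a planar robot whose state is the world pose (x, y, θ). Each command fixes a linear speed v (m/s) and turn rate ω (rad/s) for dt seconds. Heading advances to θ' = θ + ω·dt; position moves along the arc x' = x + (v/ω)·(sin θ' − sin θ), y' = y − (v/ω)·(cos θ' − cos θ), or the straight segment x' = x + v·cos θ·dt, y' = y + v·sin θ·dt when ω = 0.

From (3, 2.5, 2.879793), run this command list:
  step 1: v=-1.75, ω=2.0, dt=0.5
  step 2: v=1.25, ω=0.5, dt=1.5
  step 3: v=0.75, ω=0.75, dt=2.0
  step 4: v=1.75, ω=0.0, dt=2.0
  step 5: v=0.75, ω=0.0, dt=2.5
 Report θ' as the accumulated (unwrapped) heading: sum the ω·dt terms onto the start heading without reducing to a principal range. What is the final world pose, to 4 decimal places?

step 1: θ'=3.8798 (R=-0.8750) → pose (3.8153, 2.6980, 3.8798)
step 2: θ'=4.6298 (R=2.5000) → pose (3.0062, 1.0550, 4.6298)
step 3: θ'=6.1298 (R=1.0000) → pose (3.8500, -0.0157, 6.1298)
step 4: θ'=6.1298 (straight) → pose (7.3089, -0.5505, 6.1298)
step 5: θ'=6.1298 (straight) → pose (9.1619, -0.8370, 6.1298)

(9.1619, -0.8370, 6.1298)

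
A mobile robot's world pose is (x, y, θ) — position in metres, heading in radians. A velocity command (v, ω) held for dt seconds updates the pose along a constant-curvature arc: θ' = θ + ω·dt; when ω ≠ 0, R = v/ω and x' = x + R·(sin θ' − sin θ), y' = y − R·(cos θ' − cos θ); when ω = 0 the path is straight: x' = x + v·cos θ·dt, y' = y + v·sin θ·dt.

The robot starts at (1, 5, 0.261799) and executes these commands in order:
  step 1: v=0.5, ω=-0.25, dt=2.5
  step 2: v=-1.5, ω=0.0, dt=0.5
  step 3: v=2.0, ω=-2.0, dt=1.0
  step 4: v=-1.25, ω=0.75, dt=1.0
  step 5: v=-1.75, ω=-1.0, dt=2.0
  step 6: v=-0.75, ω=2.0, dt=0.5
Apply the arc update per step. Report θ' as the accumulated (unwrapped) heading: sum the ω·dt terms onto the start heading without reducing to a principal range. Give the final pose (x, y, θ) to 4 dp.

(5.2718, 6.1684, -2.6132)

step 1: θ'=-0.3632 (R=-2.0000) → pose (2.2282, 4.9377, -0.3632)
step 2: θ'=-0.3632 (straight) → pose (1.5271, 5.2041, -0.3632)
step 3: θ'=-2.3632 (R=-1.0000) → pose (1.8740, 3.5573, -2.3632)
step 4: θ'=-1.6132 (R=-1.6667) → pose (2.3689, 4.6734, -1.6132)
step 5: θ'=-3.6132 (R=1.7500) → pose (4.9124, 6.1582, -3.6132)
step 6: θ'=-2.6132 (R=-0.3750) → pose (5.2718, 6.1684, -2.6132)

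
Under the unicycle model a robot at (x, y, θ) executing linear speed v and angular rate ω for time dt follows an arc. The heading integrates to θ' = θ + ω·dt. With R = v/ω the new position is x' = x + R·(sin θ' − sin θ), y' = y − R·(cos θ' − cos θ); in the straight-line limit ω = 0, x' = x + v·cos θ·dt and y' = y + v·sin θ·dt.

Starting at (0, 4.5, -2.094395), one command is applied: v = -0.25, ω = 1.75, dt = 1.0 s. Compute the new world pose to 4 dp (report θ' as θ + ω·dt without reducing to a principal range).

(-0.0755, 4.7059, -0.3444)

θ' = -2.0944 + 1.75·1.0 = -0.3444
R = v/ω = -0.25/1.75 = -0.1429
x' = 0 + -0.1429·(sin -0.3444 − sin -2.0944) = -0.0755
y' = 4.5 − -0.1429·(cos -0.3444 − cos -2.0944) = 4.7059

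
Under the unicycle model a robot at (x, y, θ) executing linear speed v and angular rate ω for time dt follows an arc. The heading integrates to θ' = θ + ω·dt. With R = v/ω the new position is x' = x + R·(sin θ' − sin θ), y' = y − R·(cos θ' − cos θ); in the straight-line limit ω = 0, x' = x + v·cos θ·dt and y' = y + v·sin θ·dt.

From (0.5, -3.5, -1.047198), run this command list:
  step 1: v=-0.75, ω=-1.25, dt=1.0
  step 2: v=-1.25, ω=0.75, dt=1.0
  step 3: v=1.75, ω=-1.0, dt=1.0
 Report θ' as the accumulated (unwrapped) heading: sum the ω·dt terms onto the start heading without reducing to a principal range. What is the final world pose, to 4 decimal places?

(0.2218, -3.1463, -2.5472)

step 1: θ'=-2.2972 (R=0.6000) → pose (0.5711, -2.8015, -2.2972)
step 2: θ'=-1.5472 (R=-1.6667) → pose (0.9913, -1.6552, -1.5472)
step 3: θ'=-2.5472 (R=-1.7500) → pose (0.2218, -3.1463, -2.5472)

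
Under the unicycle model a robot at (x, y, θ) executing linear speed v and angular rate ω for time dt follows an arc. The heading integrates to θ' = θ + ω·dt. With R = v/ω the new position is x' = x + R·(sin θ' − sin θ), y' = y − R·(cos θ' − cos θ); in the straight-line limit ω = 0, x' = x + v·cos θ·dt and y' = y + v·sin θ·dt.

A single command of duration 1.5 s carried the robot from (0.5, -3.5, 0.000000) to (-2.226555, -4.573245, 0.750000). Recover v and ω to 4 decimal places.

v = -2.0000, ω = 0.5000

Δθ = 0.750000 − 0.000000 = 0.750000
ω = Δθ/dt = 0.750000/1.5 = 0.5000
R = Δx/(sin θ' − sin θ) = -4.0000
v = R·ω = -4.0000·0.5000 = -2.0000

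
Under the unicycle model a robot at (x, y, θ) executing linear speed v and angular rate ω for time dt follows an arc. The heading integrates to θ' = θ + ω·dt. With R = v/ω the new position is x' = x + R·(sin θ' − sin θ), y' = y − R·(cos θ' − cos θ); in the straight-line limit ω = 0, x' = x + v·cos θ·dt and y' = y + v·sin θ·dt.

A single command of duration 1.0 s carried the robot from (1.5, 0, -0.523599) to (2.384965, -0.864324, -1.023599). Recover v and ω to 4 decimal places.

v = 1.2500, ω = -0.5000

Δθ = -1.023599 − -0.523599 = -0.500000
ω = Δθ/dt = -0.500000/1.0 = -0.5000
R = Δx/(sin θ' − sin θ) = -2.5000
v = R·ω = -2.5000·-0.5000 = 1.2500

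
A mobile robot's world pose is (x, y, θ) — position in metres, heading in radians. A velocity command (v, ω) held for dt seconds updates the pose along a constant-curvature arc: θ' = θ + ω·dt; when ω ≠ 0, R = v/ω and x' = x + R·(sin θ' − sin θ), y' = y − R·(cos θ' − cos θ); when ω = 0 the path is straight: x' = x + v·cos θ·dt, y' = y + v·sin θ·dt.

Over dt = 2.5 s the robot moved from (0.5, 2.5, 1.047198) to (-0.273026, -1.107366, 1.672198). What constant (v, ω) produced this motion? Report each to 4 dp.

Δθ = 1.672198 − 1.047198 = 0.625000
ω = Δθ/dt = 0.625000/2.5 = 0.2500
R = −Δy/(cos θ' − cos θ) = -6.0000
v = R·ω = -6.0000·0.2500 = -1.5000

v = -1.5000, ω = 0.2500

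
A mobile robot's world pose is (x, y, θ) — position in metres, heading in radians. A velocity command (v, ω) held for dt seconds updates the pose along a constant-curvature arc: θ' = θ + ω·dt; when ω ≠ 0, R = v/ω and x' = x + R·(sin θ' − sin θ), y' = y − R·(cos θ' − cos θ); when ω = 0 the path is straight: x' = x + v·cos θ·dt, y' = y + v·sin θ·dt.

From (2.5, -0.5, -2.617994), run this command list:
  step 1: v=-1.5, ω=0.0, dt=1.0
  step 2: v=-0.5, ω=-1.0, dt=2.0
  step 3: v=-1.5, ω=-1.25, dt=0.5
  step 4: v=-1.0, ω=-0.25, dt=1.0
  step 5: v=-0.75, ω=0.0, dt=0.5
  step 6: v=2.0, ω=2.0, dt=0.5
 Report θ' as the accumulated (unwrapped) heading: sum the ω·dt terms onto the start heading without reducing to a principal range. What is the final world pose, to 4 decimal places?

step 1: θ'=-2.6180 (straight) → pose (3.7990, 0.2500, -2.6180)
step 2: θ'=-4.6180 (R=0.5000) → pose (4.5468, -0.1359, -4.6180)
step 3: θ'=-5.2430 (R=1.2000) → pose (4.3872, -0.8563, -5.2430)
step 4: θ'=-5.4930 (R=4.0000) → pose (3.7791, -1.6469, -5.4930)
step 5: θ'=-5.4930 (straight) → pose (3.5152, -1.9133, -5.4930)
step 6: θ'=-4.4930 (R=1.0000) → pose (3.7808, -0.9920, -4.4930)

(3.7808, -0.9920, -4.4930)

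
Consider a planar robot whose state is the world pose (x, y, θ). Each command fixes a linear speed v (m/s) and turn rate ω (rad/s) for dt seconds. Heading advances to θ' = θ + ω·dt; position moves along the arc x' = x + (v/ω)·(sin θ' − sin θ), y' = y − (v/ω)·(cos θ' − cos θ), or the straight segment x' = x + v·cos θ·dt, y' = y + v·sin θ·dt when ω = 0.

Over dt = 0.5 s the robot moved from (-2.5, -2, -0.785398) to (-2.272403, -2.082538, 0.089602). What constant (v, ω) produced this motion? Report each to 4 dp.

Δθ = 0.089602 − -0.785398 = 0.875000
ω = Δθ/dt = 0.875000/0.5 = 1.7500
R = Δx/(sin θ' − sin θ) = 0.2857
v = R·ω = 0.2857·1.7500 = 0.5000

v = 0.5000, ω = 1.7500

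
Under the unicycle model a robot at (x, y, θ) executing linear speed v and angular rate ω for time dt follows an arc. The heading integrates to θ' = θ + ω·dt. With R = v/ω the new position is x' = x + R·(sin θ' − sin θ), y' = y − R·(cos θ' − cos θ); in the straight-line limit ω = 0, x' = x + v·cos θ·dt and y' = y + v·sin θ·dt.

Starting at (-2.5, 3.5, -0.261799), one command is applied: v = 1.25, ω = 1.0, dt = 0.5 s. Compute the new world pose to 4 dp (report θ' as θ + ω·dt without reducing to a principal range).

θ' = -0.2618 + 1.0·0.5 = 0.2382
R = v/ω = 1.25/1.0 = 1.2500
x' = -2.5 + 1.2500·(sin 0.2382 − sin -0.2618) = -1.8815
y' = 3.5 − 1.2500·(cos 0.2382 − cos -0.2618) = 3.4927

(-1.8815, 3.4927, 0.2382)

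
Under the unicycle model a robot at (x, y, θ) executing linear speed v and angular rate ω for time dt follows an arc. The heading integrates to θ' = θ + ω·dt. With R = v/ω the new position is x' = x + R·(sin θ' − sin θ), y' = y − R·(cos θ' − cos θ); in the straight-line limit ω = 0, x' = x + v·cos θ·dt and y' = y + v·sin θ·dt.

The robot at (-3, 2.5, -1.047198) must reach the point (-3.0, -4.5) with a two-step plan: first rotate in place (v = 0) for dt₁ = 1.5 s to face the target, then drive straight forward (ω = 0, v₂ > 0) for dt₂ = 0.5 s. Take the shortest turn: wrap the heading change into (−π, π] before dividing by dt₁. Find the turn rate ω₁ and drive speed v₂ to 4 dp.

ω₁ = -0.3491, v₂ = 14.0000

heading to target = atan2(-4.5−2.5, -3−-3) = -1.5708
Δθ = wrap(-1.5708 − -1.0472) = -0.5236; ω₁ = Δθ/dt₁ = -0.3491
distance = √((-3−-3)² + (-4.5−2.5)²) = 7.0000; v₂ = distance/dt₂ = 14.0000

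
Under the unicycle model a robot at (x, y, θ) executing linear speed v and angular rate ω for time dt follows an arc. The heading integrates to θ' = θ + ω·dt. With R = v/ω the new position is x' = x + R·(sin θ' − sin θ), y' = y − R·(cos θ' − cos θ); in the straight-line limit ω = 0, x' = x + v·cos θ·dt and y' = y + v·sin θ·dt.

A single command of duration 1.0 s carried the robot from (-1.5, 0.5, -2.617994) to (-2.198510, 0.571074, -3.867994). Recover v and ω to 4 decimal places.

v = 0.7500, ω = -1.2500

Δθ = -3.867994 − -2.617994 = -1.250000
ω = Δθ/dt = -1.250000/1.0 = -1.2500
R = Δx/(sin θ' − sin θ) = -0.6000
v = R·ω = -0.6000·-1.2500 = 0.7500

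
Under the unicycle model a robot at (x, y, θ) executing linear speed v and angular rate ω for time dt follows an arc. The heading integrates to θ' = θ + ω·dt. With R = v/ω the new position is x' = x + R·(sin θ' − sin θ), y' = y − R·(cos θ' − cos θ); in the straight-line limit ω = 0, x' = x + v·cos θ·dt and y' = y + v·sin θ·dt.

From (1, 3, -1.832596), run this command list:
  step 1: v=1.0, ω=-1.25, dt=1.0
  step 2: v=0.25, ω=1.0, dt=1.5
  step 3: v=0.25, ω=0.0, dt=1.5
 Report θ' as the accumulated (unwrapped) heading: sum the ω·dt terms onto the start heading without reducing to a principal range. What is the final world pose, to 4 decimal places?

(0.0348, 1.7869, -1.5826)

step 1: θ'=-3.0826 (R=-0.8000) → pose (0.2744, 2.4084, -3.0826)
step 2: θ'=-1.5826 (R=0.2500) → pose (0.0392, 2.1618, -1.5826)
step 3: θ'=-1.5826 (straight) → pose (0.0348, 1.7869, -1.5826)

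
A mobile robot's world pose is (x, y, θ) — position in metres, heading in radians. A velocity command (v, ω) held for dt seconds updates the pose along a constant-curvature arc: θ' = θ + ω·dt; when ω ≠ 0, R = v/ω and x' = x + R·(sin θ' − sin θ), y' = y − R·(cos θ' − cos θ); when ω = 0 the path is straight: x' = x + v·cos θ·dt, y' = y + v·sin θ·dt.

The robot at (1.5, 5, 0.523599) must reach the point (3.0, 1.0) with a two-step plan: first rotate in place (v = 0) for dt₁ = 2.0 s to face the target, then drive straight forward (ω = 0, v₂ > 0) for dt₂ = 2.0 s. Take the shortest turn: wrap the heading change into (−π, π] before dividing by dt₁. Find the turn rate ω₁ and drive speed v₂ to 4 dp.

ω₁ = -0.8678, v₂ = 2.1360

heading to target = atan2(1−5, 3−1.5) = -1.2120
Δθ = wrap(-1.2120 − 0.5236) = -1.7356; ω₁ = Δθ/dt₁ = -0.8678
distance = √((3−1.5)² + (1−5)²) = 4.2720; v₂ = distance/dt₂ = 2.1360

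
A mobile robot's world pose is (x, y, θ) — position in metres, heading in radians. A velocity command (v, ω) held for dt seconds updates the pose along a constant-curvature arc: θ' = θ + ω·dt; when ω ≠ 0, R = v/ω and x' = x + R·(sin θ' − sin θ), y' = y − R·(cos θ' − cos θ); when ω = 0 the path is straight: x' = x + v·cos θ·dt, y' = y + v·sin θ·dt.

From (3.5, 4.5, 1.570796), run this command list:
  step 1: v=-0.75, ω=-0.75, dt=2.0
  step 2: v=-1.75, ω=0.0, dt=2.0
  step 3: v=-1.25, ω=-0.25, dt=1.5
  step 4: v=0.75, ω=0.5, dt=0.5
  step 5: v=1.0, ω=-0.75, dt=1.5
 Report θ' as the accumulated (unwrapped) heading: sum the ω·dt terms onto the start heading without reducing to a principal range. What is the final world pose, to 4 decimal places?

step 1: θ'=0.0708 (R=1.0000) → pose (2.5707, 3.5025, 0.0708)
step 2: θ'=0.0708 (straight) → pose (-0.9205, 3.2549, 0.0708)
step 3: θ'=-0.3042 (R=5.0000) → pose (-2.7718, 3.4720, -0.3042)
step 4: θ'=-0.0542 (R=1.5000) → pose (-2.4038, 3.4053, -0.0542)
step 5: θ'=-1.1792 (R=-1.3333) → pose (-1.2436, 2.5828, -1.1792)

(-1.2436, 2.5828, -1.1792)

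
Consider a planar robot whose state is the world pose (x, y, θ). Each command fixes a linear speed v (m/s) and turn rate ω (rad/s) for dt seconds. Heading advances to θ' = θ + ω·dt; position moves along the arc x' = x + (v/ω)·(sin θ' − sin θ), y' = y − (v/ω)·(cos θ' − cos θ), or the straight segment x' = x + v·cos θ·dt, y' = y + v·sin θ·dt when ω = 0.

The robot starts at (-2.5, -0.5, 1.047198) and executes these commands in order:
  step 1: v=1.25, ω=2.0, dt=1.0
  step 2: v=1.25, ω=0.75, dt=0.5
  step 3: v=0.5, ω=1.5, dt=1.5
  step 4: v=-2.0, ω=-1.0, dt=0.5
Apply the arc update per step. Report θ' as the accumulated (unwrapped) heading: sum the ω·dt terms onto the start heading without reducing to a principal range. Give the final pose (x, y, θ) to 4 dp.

step 1: θ'=3.0472 (R=0.6250) → pose (-2.9824, 0.4347, 3.0472)
step 2: θ'=3.4222 (R=1.6667) → pose (-3.6010, 0.3770, 3.4222)
step 3: θ'=5.6722 (R=0.3333) → pose (-3.6999, -0.2164, 5.6722)
step 4: θ'=5.1722 (R=2.0000) → pose (-4.3448, 0.5342, 5.1722)

(-4.3448, 0.5342, 5.1722)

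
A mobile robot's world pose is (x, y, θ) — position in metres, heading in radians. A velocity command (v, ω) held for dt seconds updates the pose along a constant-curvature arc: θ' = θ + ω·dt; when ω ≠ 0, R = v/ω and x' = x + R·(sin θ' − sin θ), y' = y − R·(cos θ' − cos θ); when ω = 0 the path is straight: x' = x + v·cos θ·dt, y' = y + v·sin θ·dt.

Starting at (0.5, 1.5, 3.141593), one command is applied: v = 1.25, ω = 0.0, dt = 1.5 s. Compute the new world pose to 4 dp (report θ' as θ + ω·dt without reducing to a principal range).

(-1.3750, 1.5000, 3.1416)

θ' = 3.1416 + 0.0·1.5 = 3.1416
ω = 0 → straight: x' = 0.5 + 1.25·cos(3.1416)·1.5 = -1.3750
y' = 1.5 + 1.25·sin(3.1416)·1.5 = 1.5000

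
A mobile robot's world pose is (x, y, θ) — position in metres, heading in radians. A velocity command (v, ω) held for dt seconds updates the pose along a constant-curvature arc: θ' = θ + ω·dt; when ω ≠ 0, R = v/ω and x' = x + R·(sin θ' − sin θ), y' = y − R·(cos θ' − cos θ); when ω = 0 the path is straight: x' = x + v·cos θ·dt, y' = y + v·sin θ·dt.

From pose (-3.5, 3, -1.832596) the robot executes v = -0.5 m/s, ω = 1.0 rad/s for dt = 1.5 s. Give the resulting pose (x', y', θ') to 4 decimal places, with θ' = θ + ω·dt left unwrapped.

(-3.8197, 3.6020, -0.3326)

θ' = -1.8326 + 1.0·1.5 = -0.3326
R = v/ω = -0.5/1.0 = -0.5000
x' = -3.5 + -0.5000·(sin -0.3326 − sin -1.8326) = -3.8197
y' = 3 − -0.5000·(cos -0.3326 − cos -1.8326) = 3.6020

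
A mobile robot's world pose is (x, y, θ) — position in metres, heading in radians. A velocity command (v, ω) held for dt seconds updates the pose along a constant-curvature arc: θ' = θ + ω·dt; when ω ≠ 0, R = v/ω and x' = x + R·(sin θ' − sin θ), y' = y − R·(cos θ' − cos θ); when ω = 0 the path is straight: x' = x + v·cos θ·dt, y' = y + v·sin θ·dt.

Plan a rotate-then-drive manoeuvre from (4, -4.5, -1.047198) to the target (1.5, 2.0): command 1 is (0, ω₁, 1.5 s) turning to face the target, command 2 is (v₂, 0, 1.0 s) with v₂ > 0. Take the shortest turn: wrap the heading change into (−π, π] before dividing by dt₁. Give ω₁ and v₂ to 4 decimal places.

heading to target = atan2(2−-4.5, 1.5−4) = 1.9380
Δθ = wrap(1.9380 − -1.0472) = 2.9852; ω₁ = Δθ/dt₁ = 1.9901
distance = √((1.5−4)² + (2−-4.5)²) = 6.9642; v₂ = distance/dt₂ = 6.9642

ω₁ = 1.9901, v₂ = 6.9642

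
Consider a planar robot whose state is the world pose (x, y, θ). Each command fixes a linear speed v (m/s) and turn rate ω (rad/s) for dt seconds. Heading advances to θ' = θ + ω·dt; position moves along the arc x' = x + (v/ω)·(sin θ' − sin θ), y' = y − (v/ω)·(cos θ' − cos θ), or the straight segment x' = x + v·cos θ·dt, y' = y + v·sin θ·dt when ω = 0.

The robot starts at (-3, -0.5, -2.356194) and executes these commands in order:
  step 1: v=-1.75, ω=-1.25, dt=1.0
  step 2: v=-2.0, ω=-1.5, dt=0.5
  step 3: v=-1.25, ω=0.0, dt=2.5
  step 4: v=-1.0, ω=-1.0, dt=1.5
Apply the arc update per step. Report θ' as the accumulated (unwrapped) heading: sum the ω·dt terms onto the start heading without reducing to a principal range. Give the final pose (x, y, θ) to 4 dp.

step 1: θ'=-3.6062 (R=1.4000) → pose (-1.3828, -0.2383, -3.6062)
step 2: θ'=-4.3562 (R=1.3333) → pose (-0.7305, -0.9654, -4.3562)
step 3: θ'=-4.3562 (straight) → pose (0.3592, -3.8942, -4.3562)
step 4: θ'=-5.8562 (R=1.0000) → pose (-0.1639, -5.1532, -5.8562)

(-0.1639, -5.1532, -5.8562)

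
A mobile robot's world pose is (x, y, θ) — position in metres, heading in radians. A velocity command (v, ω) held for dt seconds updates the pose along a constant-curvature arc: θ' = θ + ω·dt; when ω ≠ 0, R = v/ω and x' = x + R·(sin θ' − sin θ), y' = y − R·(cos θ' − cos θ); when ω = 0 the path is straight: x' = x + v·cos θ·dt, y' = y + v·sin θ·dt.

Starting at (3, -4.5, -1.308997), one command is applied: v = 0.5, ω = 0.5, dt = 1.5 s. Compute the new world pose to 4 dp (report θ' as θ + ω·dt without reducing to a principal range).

θ' = -1.3090 + 0.5·1.5 = -0.5590
R = v/ω = 0.5/0.5 = 1.0000
x' = 3 + 1.0000·(sin -0.5590 − sin -1.3090) = 3.4356
y' = -4.5 − 1.0000·(cos -0.5590 − cos -1.3090) = -5.0890

(3.4356, -5.0890, -0.5590)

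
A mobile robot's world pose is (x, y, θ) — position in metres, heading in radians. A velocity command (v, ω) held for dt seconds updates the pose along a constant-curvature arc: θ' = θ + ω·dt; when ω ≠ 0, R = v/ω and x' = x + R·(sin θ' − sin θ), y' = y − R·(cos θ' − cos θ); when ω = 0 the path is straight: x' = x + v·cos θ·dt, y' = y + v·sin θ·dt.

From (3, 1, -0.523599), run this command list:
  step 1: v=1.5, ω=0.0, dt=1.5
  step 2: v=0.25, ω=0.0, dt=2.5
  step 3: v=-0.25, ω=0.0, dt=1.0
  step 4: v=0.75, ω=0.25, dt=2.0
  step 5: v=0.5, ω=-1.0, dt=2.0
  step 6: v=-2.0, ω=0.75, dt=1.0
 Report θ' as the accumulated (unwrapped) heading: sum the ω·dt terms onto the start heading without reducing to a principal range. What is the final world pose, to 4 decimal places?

(7.2922, 0.5154, -1.2736)

step 1: θ'=-0.5236 (straight) → pose (4.9486, -0.1250, -0.5236)
step 2: θ'=-0.5236 (straight) → pose (5.4898, -0.4375, -0.5236)
step 3: θ'=-0.5236 (straight) → pose (5.2733, -0.3125, -0.5236)
step 4: θ'=-0.0236 (R=3.0000) → pose (6.7025, -0.7136, -0.0236)
step 5: θ'=-2.0236 (R=-0.5000) → pose (7.1403, -1.4322, -2.0236)
step 6: θ'=-1.2736 (R=-2.6667) → pose (7.2922, 0.5154, -1.2736)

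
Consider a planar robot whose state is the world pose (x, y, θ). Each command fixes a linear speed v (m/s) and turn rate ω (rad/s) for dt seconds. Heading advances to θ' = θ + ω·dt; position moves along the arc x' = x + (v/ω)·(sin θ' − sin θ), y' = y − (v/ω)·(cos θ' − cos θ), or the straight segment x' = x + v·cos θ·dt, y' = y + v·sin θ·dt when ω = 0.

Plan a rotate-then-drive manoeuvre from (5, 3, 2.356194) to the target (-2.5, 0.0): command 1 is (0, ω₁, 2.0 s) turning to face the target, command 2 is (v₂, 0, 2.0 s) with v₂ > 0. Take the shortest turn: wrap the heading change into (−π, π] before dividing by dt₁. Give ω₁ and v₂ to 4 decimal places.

heading to target = atan2(0−3, -2.5−5) = -2.7611
Δθ = wrap(-2.7611 − 2.3562) = 1.1659; ω₁ = Δθ/dt₁ = 0.5830
distance = √((-2.5−5)² + (0−3)²) = 8.0777; v₂ = distance/dt₂ = 4.0389

ω₁ = 0.5830, v₂ = 4.0389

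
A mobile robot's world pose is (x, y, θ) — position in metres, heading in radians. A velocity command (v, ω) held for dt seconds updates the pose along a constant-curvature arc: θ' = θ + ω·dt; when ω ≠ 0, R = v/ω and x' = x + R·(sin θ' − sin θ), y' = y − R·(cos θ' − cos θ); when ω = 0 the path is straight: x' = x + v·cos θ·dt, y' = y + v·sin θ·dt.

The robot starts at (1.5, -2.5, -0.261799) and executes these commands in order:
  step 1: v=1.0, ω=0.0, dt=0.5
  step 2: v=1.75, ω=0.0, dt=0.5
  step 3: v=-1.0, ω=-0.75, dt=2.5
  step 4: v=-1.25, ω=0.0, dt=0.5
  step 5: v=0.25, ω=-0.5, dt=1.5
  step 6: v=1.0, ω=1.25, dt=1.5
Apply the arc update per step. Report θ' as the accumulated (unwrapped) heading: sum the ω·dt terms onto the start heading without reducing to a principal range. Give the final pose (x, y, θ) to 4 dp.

step 1: θ'=-0.2618 (straight) → pose (1.9830, -2.6294, -0.2618)
step 2: θ'=-0.2618 (straight) → pose (2.8281, -2.8559, -0.2618)
step 3: θ'=-2.1368 (R=1.3333) → pose (2.0478, -0.8530, -2.1368)
step 4: θ'=-2.1368 (straight) → pose (2.3830, -0.3254, -2.1368)
step 5: θ'=-2.8868 (R=-0.5000) → pose (2.0870, -0.5412, -2.8868)
step 6: θ'=-1.0118 (R=0.8000) → pose (1.6104, -1.7396, -1.0118)

(1.6104, -1.7396, -1.0118)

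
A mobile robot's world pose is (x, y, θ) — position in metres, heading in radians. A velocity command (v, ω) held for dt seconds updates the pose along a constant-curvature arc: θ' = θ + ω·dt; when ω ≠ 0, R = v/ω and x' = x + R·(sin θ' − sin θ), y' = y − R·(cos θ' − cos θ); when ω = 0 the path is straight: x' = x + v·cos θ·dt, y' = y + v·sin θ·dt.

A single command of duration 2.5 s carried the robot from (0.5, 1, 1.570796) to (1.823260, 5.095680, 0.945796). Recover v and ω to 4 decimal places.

Δθ = 0.945796 − 1.570796 = -0.625000
ω = Δθ/dt = -0.625000/2.5 = -0.2500
R = −Δy/(cos θ' − cos θ) = -7.0000
v = R·ω = -7.0000·-0.2500 = 1.7500

v = 1.7500, ω = -0.2500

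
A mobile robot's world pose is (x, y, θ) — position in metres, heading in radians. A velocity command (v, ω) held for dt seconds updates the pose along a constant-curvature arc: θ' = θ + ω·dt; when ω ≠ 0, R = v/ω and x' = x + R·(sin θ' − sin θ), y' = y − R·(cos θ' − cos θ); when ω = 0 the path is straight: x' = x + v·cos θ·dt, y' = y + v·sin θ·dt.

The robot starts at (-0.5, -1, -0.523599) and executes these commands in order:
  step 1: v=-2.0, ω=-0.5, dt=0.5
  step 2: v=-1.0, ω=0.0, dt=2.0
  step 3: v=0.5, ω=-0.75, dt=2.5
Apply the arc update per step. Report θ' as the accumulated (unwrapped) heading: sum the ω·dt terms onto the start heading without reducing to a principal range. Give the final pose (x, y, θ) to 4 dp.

(-2.8760, -0.0643, -2.6486)

step 1: θ'=-0.7736 (R=4.0000) → pose (-1.2949, -0.3975, -0.7736)
step 2: θ'=-0.7736 (straight) → pose (-2.7257, 0.9999, -0.7736)
step 3: θ'=-2.6486 (R=-0.6667) → pose (-2.8760, -0.0643, -2.6486)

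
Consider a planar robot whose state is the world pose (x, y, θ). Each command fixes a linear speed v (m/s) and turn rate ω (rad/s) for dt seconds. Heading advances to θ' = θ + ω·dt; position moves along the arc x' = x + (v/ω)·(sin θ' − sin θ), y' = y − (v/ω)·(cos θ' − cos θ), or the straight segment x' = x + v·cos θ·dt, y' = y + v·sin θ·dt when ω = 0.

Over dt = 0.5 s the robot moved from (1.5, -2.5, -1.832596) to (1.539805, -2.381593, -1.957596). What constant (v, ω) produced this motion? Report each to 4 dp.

v = -0.2500, ω = -0.2500

Δθ = -1.957596 − -1.832596 = -0.125000
ω = Δθ/dt = -0.125000/0.5 = -0.2500
R = −Δy/(cos θ' − cos θ) = 1.0000
v = R·ω = 1.0000·-0.2500 = -0.2500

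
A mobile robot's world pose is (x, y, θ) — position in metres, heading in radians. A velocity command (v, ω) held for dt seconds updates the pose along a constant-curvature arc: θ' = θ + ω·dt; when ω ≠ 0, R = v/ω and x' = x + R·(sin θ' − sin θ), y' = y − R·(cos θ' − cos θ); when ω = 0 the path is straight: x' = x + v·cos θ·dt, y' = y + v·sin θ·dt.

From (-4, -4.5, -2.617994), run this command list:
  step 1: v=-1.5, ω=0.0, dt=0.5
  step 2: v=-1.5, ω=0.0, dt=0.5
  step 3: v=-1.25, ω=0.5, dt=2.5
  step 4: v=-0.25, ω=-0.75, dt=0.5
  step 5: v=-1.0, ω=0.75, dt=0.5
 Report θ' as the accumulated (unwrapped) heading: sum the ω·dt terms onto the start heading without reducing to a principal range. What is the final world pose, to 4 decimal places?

(-1.5117, -0.4601, -1.3680)

step 1: θ'=-2.6180 (straight) → pose (-3.3505, -4.1250, -2.6180)
step 2: θ'=-2.6180 (straight) → pose (-2.7010, -3.7500, -2.6180)
step 3: θ'=-1.3680 (R=-2.5000) → pose (-1.5022, -1.0814, -1.3680)
step 4: θ'=-1.7430 (R=0.3333) → pose (-1.5041, -0.9571, -1.7430)
step 5: θ'=-1.3680 (R=-1.3333) → pose (-1.5117, -0.4601, -1.3680)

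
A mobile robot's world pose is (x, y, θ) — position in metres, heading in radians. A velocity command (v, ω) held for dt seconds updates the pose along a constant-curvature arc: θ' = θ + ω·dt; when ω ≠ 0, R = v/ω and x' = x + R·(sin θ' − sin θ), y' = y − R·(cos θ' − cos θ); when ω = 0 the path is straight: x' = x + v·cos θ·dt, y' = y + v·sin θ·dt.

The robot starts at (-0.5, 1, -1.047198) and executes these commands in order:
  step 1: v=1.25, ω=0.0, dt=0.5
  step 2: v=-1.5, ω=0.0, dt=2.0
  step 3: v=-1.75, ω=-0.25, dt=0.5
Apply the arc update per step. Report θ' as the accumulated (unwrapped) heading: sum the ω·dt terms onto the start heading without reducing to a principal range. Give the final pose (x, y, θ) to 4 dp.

(-2.0766, 3.8399, -1.1722)

step 1: θ'=-1.0472 (straight) → pose (-0.1875, 0.4587, -1.0472)
step 2: θ'=-1.0472 (straight) → pose (-1.6875, 3.0568, -1.0472)
step 3: θ'=-1.1722 (R=7.0000) → pose (-2.0766, 3.8399, -1.1722)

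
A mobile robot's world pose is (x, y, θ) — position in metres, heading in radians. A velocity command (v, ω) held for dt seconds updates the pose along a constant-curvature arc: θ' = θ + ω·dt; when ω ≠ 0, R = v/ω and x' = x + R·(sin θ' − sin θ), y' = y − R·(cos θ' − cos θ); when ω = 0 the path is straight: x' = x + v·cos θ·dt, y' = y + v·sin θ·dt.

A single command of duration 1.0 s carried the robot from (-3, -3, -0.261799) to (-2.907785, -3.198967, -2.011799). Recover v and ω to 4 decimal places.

v = 0.2500, ω = -1.7500

Δθ = -2.011799 − -0.261799 = -1.750000
ω = Δθ/dt = -1.750000/1.0 = -1.7500
R = −Δy/(cos θ' − cos θ) = -0.1429
v = R·ω = -0.1429·-1.7500 = 0.2500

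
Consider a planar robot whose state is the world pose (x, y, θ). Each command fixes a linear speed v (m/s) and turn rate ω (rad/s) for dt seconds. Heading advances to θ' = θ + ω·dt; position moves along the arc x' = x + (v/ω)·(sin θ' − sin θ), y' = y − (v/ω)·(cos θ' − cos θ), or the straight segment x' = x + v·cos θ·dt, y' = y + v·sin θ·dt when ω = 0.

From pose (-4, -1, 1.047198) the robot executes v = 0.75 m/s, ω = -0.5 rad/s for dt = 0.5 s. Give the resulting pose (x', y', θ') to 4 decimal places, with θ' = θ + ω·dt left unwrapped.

θ' = 1.0472 + -0.5·0.5 = 0.7972
R = v/ω = 0.75/-0.5 = -1.5000
x' = -4 + -1.5000·(sin 0.7972 − sin 1.0472) = -3.7741
y' = -1 − -1.5000·(cos 0.7972 − cos 1.0472) = -0.7019

(-3.7741, -0.7019, 0.7972)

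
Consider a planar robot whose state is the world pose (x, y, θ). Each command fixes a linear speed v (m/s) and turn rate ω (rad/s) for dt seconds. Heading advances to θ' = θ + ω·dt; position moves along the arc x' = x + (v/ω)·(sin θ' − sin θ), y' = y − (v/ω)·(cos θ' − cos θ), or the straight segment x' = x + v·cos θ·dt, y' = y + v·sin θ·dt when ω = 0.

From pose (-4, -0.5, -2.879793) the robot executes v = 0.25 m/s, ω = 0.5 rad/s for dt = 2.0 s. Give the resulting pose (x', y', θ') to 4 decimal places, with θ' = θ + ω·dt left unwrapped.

θ' = -2.8798 + 0.5·2.0 = -1.8798
R = v/ω = 0.25/0.5 = 0.5000
x' = -4 + 0.5000·(sin -1.8798 − sin -2.8798) = -4.3469
y' = -0.5 − 0.5000·(cos -1.8798 − cos -2.8798) = -0.8309

(-4.3469, -0.8309, -1.8798)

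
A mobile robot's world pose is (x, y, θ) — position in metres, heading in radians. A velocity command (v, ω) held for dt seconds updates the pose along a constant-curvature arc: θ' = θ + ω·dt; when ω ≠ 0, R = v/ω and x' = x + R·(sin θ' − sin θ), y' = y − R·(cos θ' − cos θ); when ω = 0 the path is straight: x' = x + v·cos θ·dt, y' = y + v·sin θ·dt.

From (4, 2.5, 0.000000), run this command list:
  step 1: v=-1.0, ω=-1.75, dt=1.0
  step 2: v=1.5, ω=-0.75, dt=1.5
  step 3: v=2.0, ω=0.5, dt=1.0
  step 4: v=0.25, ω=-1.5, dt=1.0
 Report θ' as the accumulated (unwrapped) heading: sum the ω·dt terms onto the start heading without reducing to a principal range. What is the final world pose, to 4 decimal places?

step 1: θ'=-1.7500 (R=0.5714) → pose (3.4377, 3.1733, -1.7500)
step 2: θ'=-2.8750 (R=-2.0000) → pose (1.9966, 1.6004, -2.8750)
step 3: θ'=-2.3750 (R=4.0000) → pose (0.2757, 0.6228, -2.3750)
step 4: θ'=-3.8750 (R=-0.1667) → pose (0.0485, 0.6191, -3.8750)

(0.0485, 0.6191, -3.8750)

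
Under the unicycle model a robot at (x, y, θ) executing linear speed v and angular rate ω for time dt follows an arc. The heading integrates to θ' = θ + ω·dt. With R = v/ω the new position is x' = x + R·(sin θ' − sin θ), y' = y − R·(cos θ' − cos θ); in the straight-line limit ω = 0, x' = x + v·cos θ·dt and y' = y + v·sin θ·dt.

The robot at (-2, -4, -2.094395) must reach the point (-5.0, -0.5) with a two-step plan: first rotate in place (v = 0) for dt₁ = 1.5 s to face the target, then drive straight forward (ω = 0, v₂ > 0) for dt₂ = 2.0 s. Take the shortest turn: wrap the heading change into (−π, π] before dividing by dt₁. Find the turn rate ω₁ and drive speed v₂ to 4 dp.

ω₁ = -1.2729, v₂ = 2.3049

heading to target = atan2(-0.5−-4, -5−-2) = 2.2794
Δθ = wrap(2.2794 − -2.0944) = -1.9094; ω₁ = Δθ/dt₁ = -1.2729
distance = √((-5−-2)² + (-0.5−-4)²) = 4.6098; v₂ = distance/dt₂ = 2.3049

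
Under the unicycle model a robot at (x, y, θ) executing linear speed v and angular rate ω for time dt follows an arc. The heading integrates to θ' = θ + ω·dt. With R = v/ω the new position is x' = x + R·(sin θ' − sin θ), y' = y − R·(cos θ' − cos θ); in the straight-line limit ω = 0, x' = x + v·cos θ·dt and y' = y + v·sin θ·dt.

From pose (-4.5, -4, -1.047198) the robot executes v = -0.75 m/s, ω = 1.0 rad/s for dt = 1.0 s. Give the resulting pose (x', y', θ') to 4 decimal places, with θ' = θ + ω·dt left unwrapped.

(-5.1141, -3.6258, -0.0472)

θ' = -1.0472 + 1.0·1.0 = -0.0472
R = v/ω = -0.75/1.0 = -0.7500
x' = -4.5 + -0.7500·(sin -0.0472 − sin -1.0472) = -5.1141
y' = -4 − -0.7500·(cos -0.0472 − cos -1.0472) = -3.6258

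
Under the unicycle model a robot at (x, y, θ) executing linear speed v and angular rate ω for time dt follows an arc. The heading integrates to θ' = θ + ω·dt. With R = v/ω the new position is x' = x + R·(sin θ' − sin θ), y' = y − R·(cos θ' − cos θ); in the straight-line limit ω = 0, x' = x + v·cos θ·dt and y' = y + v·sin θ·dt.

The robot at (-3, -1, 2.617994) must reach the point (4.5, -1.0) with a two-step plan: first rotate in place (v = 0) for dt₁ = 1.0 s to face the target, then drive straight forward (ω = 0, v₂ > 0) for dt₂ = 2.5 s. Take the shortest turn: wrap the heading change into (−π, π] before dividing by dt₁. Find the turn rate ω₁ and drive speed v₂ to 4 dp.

heading to target = atan2(-1−-1, 4.5−-3) = 0.0000
Δθ = wrap(0.0000 − 2.6180) = -2.6180; ω₁ = Δθ/dt₁ = -2.6180
distance = √((4.5−-3)² + (-1−-1)²) = 7.5000; v₂ = distance/dt₂ = 3.0000

ω₁ = -2.6180, v₂ = 3.0000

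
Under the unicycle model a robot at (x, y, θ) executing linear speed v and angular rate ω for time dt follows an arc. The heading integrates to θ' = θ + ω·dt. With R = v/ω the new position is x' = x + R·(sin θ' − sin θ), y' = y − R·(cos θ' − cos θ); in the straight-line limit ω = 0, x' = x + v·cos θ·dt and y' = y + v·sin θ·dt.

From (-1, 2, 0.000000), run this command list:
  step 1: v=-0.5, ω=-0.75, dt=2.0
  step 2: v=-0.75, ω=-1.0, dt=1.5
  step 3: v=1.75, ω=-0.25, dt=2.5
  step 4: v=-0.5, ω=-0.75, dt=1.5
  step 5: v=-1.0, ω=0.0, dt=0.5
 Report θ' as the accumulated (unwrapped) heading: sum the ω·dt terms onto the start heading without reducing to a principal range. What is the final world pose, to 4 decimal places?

(-4.9266, 3.0321, -4.7500)

step 1: θ'=-1.5000 (R=0.6667) → pose (-1.6650, 2.6195, -1.5000)
step 2: θ'=-3.0000 (R=0.7500) → pose (-1.0227, 3.4151, -3.0000)
step 3: θ'=-3.6250 (R=-7.0000) → pose (-5.2641, 4.1471, -3.6250)
step 4: θ'=-4.7500 (R=0.6667) → pose (-4.9078, 3.5317, -4.7500)
step 5: θ'=-4.7500 (straight) → pose (-4.9266, 3.0321, -4.7500)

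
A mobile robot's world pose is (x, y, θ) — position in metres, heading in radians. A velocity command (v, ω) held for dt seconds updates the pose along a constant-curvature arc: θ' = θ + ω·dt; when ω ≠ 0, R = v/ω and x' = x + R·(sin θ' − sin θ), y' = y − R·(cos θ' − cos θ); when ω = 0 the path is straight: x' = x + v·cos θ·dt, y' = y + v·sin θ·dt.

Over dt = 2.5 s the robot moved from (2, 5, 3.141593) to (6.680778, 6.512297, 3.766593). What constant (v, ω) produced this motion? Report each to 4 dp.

v = -2.0000, ω = 0.2500

Δθ = 3.766593 − 3.141593 = 0.625000
ω = Δθ/dt = 0.625000/2.5 = 0.2500
R = Δx/(sin θ' − sin θ) = -8.0000
v = R·ω = -8.0000·0.2500 = -2.0000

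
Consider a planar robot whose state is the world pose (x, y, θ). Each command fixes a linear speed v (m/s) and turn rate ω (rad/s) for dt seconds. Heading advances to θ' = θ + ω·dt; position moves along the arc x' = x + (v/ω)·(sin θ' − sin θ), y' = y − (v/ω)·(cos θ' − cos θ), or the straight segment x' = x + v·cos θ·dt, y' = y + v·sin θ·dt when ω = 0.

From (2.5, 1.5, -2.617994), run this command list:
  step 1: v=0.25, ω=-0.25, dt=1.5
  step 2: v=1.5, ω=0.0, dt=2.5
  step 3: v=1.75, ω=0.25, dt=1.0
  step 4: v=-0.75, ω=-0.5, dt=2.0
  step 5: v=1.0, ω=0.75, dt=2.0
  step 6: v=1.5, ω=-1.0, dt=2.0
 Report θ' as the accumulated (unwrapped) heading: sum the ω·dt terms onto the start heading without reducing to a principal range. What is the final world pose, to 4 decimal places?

(-6.1194, 0.1911, -4.2430)

step 1: θ'=-2.9930 (R=-1.0000) → pose (2.1481, 1.3770, -2.9930)
step 2: θ'=-2.9930 (straight) → pose (-1.5606, 0.8218, -2.9930)
step 3: θ'=-2.7430 (R=7.0000) → pose (-3.2411, 0.3502, -2.7430)
step 4: θ'=-3.7430 (R=1.5000) → pose (-1.8103, 0.2046, -3.7430)
step 5: θ'=-2.2430 (R=1.3333) → pose (-3.6079, -0.0645, -2.2430)
step 6: θ'=-4.2430 (R=-1.5000) → pose (-6.1194, 0.1911, -4.2430)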